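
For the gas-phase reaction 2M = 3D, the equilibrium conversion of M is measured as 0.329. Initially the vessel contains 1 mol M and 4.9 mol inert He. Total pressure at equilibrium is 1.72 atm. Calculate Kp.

Let X = conversion of M (basis 1 mol M); extent of reaction ξ = 0.5X.
Moles: n_M = 1 − X; n_D = 1.5X; n_I = 4.9 (inert).
Summing: n_T = 5.9 + 0.5X.
At X = 0.329: n_M = 0.671, n_D = 0.494, n_T = 6.06.
p_i = (n_i/n_T)·P. Kp = p_D^3 / (p_M^2) = 0.0757 atm.

Kp = 0.0757 atm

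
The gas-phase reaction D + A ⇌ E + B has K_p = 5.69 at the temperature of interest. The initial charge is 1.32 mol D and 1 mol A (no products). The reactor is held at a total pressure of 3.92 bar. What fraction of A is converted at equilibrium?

X = 0.792

Let X = conversion of A (basis 1 mol A); extent of reaction ξ = X.
Moles: n_D = 1.32 − X; n_A = 1 − X; n_E = X; n_B = X.
Since Δν = 0, n_T = 2.32 throughout.
Mole fractions y_i = n_i/n_T; K_p = p_E p_B / (p_D p_A) with p_i = y_i·P.
Setting this equal to 5.69 and taking the physical root (0 < X < 1) gives X = 0.792.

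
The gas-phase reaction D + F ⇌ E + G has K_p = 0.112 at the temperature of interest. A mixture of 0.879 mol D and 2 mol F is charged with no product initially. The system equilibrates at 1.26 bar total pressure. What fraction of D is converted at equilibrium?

Let X = conversion of D (basis 0.879 mol D); extent of reaction ξ = 0.879X.
Species balance: n_D = 0.879 − 0.879X; n_F = 2 − 0.879X; n_E = 0.879X; n_G = 0.879X.
n_T stays at 2.88 (no change in mole number).
y_i = n_i/n_T, p_i = y_i·P. K_p = p_E p_G / (p_D p_F).
Setting this equal to 0.112 and taking the physical root (0 < X < 1) gives X = 0.368.

X = 0.368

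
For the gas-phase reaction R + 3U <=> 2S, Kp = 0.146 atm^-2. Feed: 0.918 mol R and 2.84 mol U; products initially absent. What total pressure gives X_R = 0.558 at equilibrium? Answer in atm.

Take 0.918 mol R as basis and let X be its fractional conversion, so ξ = 0.918X.
At extent ξ: n_R = 0.918 − 0.918X; n_U = 2.84 − 2.75X; n_S = 1.84X.
Summing: n_T = 3.76 − 1.84X.
Kp = p_S^2 / (p_R p_U^3) with p_i = (n_i/n_T)·P.
At X = 0.558: the mole-fraction product g(X) = Π y_i^ν_i = 8.732. Since Kp = g(X)·P^{-2}, P = (g/Kp)^(1/2) = (8.732/0.146)^(1/2) = 7.73 atm.

P = 7.73 atm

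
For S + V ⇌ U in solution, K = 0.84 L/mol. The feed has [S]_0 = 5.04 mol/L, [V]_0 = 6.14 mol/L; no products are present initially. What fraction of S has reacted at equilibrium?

Let X = conversion of S; extent ξ = 5.04·X mol/L.
Concentrations: [S] = 5.04 − 5.04X; [V] = 6.14 − 5.04X; [U] = 5.04X.
K = [U] / ([S] [V]).
Solving K = 0.84 for X ∈ (0,1): X = 0.691.

X = 0.691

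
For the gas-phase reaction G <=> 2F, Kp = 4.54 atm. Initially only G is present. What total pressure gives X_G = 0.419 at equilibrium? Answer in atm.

Take 1 mol G as basis and let X be its fractional conversion, so ξ = X.
At extent ξ: n_G = 1 − X; n_F = 2X.
n_T = Σnᵢ = 1 + X.
Kp = p_F^2 / (p_G) with p_i = (n_i/n_T)·P.
At X = 0.419: the mole-fraction product g(X) = Π y_i^ν_i = 0.8518. Since Kp = g(X)·P^{1}, P = (Kp/g)^(1/1) = (4.54/0.8518)^(1/1) = 5.33 atm.

P = 5.33 atm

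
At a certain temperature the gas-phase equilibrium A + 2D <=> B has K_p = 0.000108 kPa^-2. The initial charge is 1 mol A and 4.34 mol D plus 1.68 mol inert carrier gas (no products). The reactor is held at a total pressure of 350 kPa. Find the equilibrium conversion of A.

Basis: 1 mol A initially; let X = conversion of A. Extent ξ = X.
Moles: n_A = 1 − X; n_D = 4.34 − 2X; n_B = X; n_I = 1.68 (inert).
n_T = Σnᵢ = 7.02 − 2X.
y_i = n_i/n_T, p_i = y_i·P. K_p = p_B / (p_A p_D^2).
This yields a degree-3 equation in X; solving on (0,1), X = 0.775.

X = 0.775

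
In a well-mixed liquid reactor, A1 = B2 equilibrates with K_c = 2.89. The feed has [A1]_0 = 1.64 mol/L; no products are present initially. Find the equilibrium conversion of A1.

Let X = conversion of A1; extent ξ = 1.64·X mol/L.
Concentrations: [A1] = 1.64 − 1.64X; [B2] = 1.64X.
K_c = [B2] / ([A1]).
Setting equal to 2.89 and solving for X on (0,1) gives X = 0.743.

X = 0.743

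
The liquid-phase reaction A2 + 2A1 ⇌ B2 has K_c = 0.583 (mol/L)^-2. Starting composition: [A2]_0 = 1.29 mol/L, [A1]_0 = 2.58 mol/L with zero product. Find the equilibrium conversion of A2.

X = 0.496

Let X = conversion of A2; extent ξ = 1.29·X mol/L.
Concentrations: [A2] = 1.29 − 1.29X; [A1] = 2.58 − 2.58X; [B2] = 1.29X.
K_c = [B2] / ([A2] [A1]^2).
Setting equal to 0.583 and solving for X on (0,1) gives X = 0.496.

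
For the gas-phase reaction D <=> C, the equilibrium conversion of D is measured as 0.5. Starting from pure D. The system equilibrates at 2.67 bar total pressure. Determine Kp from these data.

Kp = 1

Take 1 mol D as basis and let X be its fractional conversion, so ξ = X.
Moles: n_D = 1 − X; n_C = X.
Since Δν = 0, n_T = 1 throughout.
At X = 0.5: n_D = 0.5, n_C = 0.5, n_T = 1.
p_i = (n_i/n_T)·P. Kp = p_C / (p_D) = 1.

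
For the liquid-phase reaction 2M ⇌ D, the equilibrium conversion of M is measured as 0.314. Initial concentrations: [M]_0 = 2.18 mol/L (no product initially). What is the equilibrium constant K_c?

K_c = 0.153 L/mol

Let X = conversion of M.
Concentrations: [M] = 2.18 − 2.18X; [D] = 1.09X.
At X = 0.314: [M] = 1.5, [D] = 0.342.
K_c = [D] / ([M]^2) = 0.153 L/mol.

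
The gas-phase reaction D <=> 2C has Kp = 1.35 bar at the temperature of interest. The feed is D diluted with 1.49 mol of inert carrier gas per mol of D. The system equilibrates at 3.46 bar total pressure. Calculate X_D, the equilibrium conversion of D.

Basis: 1 mol D initially; let X = conversion of D. Extent ξ = X.
At extent ξ: n_D = 1 − X; n_C = 2X; n_I = 1.49 (inert).
Total moles n_T = 2.49 + X.
With p_i = (n_i/n_T)P, Kp = p_C^2 / (p_D).
Equating to 1.35 bar and solving on 0 < X < 1: X = 0.409.

X = 0.409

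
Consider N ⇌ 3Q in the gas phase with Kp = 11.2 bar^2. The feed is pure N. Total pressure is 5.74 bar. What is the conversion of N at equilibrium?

Basis: 1 mol N initially; let X = conversion of N. Extent ξ = X.
Mole table: n_N = 1 − X; n_Q = 3X.
Summing: n_T = 1 + 2X.
Mole fractions y_i = n_i/n_T; Kp = p_Q^3 / (p_N) with p_i = y_i·P.
Substituting and setting equal to 11.2 bar^2 gives a polynomial in X; the root in (0,1) is X = 0.281.

X = 0.281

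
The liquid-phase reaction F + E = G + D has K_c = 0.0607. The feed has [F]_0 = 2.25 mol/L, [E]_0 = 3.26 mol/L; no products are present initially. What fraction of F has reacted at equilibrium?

X = 0.237

Let X = conversion of F; extent ξ = 2.25·X mol/L.
Concentrations: [F] = 2.25 − 2.25X; [E] = 3.26 − 2.25X; [G] = 2.25X; [D] = 2.25X.
K_c = [G] [D] / ([F] [E]).
Solving K_c = 0.0607 for X ∈ (0,1): X = 0.237.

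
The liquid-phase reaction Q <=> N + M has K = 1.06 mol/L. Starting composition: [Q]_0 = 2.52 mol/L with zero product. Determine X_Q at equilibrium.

X = 0.471

Let X = conversion of Q; extent ξ = 2.52·X mol/L.
Concentrations: [Q] = 2.52 − 2.52X; [N] = 2.52X; [M] = 2.52X.
K = [N] [M] / ([Q]).
Equating to 1.06 mol/L: the physical root is X = 0.471.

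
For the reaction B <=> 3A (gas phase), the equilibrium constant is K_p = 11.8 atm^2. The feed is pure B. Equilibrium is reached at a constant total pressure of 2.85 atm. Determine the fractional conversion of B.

X = 0.475

Take 1 mol B as basis and let X be its fractional conversion, so ξ = X.
At extent ξ: n_B = 1 − X; n_A = 3X.
Total moles n_T = 1 + 2X.
y_i = n_i/n_T, p_i = y_i·P. K_p = p_A^3 / (p_B).
Setting this equal to 11.8 atm^2 and taking the physical root (0 < X < 1) gives X = 0.475.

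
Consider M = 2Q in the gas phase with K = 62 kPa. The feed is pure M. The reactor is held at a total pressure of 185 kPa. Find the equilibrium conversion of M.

Take 1 mol M as basis and let X be its fractional conversion, so ξ = X.
At extent ξ: n_M = 1 − X; n_Q = 2X.
n_T = Σnᵢ = 1 + X.
y_i = n_i/n_T, p_i = y_i·P. K = p_Q^2 / (p_M).
Equating to 62 kPa and solving on 0 < X < 1: X = 0.278.

X = 0.278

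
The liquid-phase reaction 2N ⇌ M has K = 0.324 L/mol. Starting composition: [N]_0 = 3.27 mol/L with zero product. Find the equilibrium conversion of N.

X = 0.510

Let X = conversion of N; extent ξ = 3.27X/2 mol/L.
Concentrations: [N] = 3.27 − 3.27X; [M] = 1.64X.
K = [M] / ([N]^2).
Solving K = 0.324 for X ∈ (0,1): X = 0.510.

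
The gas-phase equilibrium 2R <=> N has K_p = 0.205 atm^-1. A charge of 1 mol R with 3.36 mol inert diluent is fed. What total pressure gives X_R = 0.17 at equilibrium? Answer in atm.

Take 1 mol R as basis and let X be its fractional conversion, so ξ = 0.5X.
Mole table: n_R = 1 − X; n_N = 0.5X; n_I = 3.36 (inert).
Summing: n_T = 4.36 − 0.5X.
K_p = p_N / (p_R^2) with p_i = (n_i/n_T)·P.
At X = 0.17: the mole-fraction product g(X) = Π y_i^ν_i = 0.5275. Since K_p = g(X)·P^{-1}, P = (g/K_p)^(1/1) = (0.5275/0.205)^(1/1) = 2.57 atm.

P = 2.57 atm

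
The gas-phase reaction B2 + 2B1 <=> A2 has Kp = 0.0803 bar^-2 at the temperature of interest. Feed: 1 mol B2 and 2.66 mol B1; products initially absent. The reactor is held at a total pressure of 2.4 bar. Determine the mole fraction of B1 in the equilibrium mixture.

Take 1 mol B2 as basis and let X be its fractional conversion, so ξ = X.
Species balance: n_B2 = 1 − X; n_B1 = 2.66 − 2X; n_A2 = X.
n_T = Σnᵢ = 3.66 − 2X.
Mole fractions y_i = n_i/n_T; Kp = p_A2 / (p_B2 p_B1^2) with p_i = y_i·P.
This yields a degree-3 equation in X; solving on (0,1), X = 0.183.
Then n_B1 = 2.29, n_T = 3.29, so y_B1 = 0.696.

y_B1 = 0.696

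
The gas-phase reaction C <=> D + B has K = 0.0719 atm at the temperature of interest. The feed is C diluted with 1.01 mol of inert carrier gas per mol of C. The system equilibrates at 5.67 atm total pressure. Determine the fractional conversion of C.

Take 1 mol C as basis and let X be its fractional conversion, so ξ = X.
Species balance: n_C = 1 − X; n_D = X; n_B = X; n_I = 1.01 (inert).
Total moles n_T = 2.01 + X.
y_i = n_i/n_T, p_i = y_i·P. K = p_D p_B / (p_C).
Substituting and setting equal to 0.0719 atm gives a polynomial in X; the root in (0,1) is X = 0.152.

X = 0.152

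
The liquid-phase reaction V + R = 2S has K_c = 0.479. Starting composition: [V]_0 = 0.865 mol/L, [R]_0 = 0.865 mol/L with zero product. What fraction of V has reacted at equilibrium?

Let X = conversion of V; extent ξ = 0.865·X mol/L.
Concentrations: [V] = 0.865 − 0.865X; [R] = 0.865 − 0.865X; [S] = 1.73X.
K_c = [S]^2 / ([V] [R]).
Solving K_c = 0.479 for X ∈ (0,1): X = 0.257.

X = 0.257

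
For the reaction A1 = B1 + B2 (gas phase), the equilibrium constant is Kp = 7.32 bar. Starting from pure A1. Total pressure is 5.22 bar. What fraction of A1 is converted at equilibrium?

X = 0.764

Let X = conversion of A1 (basis 1 mol A1); extent of reaction ξ = X.
At extent ξ: n_A1 = 1 − X; n_B1 = X; n_B2 = X.
Summing: n_T = 1 + X.
Mole fractions y_i = n_i/n_T; Kp = p_B1 p_B2 / (p_A1) with p_i = y_i·P.
This yields a degree-2 equation in X; solving on (0,1), X = 0.764.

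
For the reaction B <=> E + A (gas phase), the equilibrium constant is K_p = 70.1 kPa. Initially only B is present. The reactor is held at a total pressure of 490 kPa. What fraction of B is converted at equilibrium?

Take 1 mol B as basis and let X be its fractional conversion, so ξ = X.
At extent ξ: n_B = 1 − X; n_E = X; n_A = X.
Summing: n_T = 1 + X.
With p_i = (n_i/n_T)P, K_p = p_E p_A / (p_B).
Setting this equal to 70.1 kPa and taking the physical root (0 < X < 1) gives X = 0.354.

X = 0.354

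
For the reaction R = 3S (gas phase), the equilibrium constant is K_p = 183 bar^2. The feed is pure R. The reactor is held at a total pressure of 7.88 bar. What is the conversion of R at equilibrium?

X = 0.596

Let X = conversion of R (basis 1 mol R); extent of reaction ξ = X.
Species balance: n_R = 1 − X; n_S = 3X.
Summing: n_T = 1 + 2X.
With p_i = (n_i/n_T)P, K_p = p_S^3 / (p_R).
Setting this equal to 183 bar^2 and taking the physical root (0 < X < 1) gives X = 0.596.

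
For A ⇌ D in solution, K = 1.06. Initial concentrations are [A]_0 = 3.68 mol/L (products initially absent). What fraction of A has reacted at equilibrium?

Let X = conversion of A; extent ξ = 3.68·X mol/L.
Concentrations: [A] = 3.68 − 3.68X; [D] = 3.68X.
K = [D] / ([A]).
Setting equal to 1.06 and solving for X on (0,1) gives X = 0.515.

X = 0.515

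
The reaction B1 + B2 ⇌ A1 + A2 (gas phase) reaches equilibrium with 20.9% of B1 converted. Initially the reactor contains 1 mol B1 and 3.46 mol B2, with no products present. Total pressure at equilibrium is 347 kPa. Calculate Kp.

Basis: 1 mol B1 initially; let X = conversion of B1. Extent ξ = X.
Moles: n_B1 = 1 − X; n_B2 = 3.46 − X; n_A1 = X; n_A2 = X.
n_T stays at 4.46 (no change in mole number).
At X = 0.209: n_B1 = 0.791, n_B2 = 3.25, n_A1 = 0.209, n_A2 = 0.209, n_T = 4.46.
p_i = (n_i/n_T)·P. Kp = p_A1 p_A2 / (p_B1 p_B2) = 0.017.

Kp = 0.017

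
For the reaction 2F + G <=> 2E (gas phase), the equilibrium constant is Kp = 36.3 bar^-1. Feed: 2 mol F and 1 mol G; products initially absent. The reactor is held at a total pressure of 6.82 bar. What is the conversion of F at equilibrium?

X = 0.819

Basis: 2 mol F initially; let X = conversion of F. Extent ξ = X.
Mole table: n_F = 2 − 2X; n_G = 1 − X; n_E = 2X.
n_T = Σnᵢ = 3 − X.
Mole fractions y_i = n_i/n_T; Kp = p_E^2 / (p_F^2 p_G) with p_i = y_i·P.
Equating to 36.3 bar^-1 and solving on 0 < X < 1: X = 0.819.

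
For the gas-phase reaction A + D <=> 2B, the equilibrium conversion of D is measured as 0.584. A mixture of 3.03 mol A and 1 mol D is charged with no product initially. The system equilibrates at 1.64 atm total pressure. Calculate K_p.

Let X = conversion of D (basis 1 mol D); extent of reaction ξ = X.
Species balance: n_A = 3.03 − X; n_D = 1 − X; n_B = 2X.
Total moles n_T = 4.03 (Δν = 0, constant).
At X = 0.584: n_A = 2.45, n_D = 0.416, n_B = 1.17, n_T = 4.03.
p_i = (n_i/n_T)·P. K_p = p_B^2 / (p_A p_D) = 1.34.

K_p = 1.34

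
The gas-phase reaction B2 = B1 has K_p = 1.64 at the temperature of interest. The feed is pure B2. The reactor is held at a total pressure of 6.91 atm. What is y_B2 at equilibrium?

y_B2 = 0.379

Basis: 1 mol B2 initially; let X = conversion of B2. Extent ξ = X.
Mole table: n_B2 = 1 − X; n_B1 = X.
n_T stays at 1 (no change in mole number).
With p_i = (n_i/n_T)P, K_p = p_B1 / (p_B2).
Equating to 1.64 and solving on 0 < X < 1: X = 0.621.
Then n_B2 = 0.379, n_T = 1, so y_B2 = 0.379.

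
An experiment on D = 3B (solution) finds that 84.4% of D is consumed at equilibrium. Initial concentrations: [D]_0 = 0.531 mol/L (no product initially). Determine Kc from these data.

Kc = 29.3 (mol/L)^2

Let X = conversion of D.
Concentrations: [D] = 0.531 − 0.531X; [B] = 1.59X.
At X = 0.844: [D] = 0.0828, [B] = 1.34.
Kc = [B]^3 / ([D]) = 29.3 (mol/L)^2.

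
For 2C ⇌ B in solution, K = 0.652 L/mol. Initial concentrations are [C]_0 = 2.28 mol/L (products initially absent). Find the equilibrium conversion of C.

X = 0.564

Let X = conversion of C; extent ξ = 2.28X/2 mol/L.
Concentrations: [C] = 2.28 − 2.28X; [B] = 1.14X.
K = [B] / ([C]^2).
Setting equal to 0.652 and solving for X on (0,1) gives X = 0.564.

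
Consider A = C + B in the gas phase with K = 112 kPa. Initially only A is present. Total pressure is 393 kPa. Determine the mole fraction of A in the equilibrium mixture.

y_A = 0.360

Let X = conversion of A (basis 1 mol A); extent of reaction ξ = X.
Species balance: n_A = 1 − X; n_C = X; n_B = X.
Total moles n_T = 1 + X.
y_i = n_i/n_T, p_i = y_i·P. K = p_C p_B / (p_A).
This yields a degree-2 equation in X; solving on (0,1), X = 0.471.
Then n_A = 0.529, n_T = 1.47, so y_A = 0.360.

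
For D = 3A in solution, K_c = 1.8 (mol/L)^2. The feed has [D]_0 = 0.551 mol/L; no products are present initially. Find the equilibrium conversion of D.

X = 0.484

Let X = conversion of D; extent ξ = 0.551·X mol/L.
Concentrations: [D] = 0.551 − 0.551X; [A] = 1.65X.
K_c = [A]^3 / ([D]).
Setting equal to 1.8 and solving for X on (0,1) gives X = 0.484.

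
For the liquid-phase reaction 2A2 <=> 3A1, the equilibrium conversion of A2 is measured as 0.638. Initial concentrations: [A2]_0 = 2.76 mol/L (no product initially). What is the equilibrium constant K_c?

K_c = 18.5 mol/L

Let X = conversion of A2.
Concentrations: [A2] = 2.76 − 2.76X; [A1] = 4.14X.
At X = 0.638: [A2] = 0.999, [A1] = 2.64.
K_c = [A1]^3 / ([A2]^2) = 18.5 mol/L.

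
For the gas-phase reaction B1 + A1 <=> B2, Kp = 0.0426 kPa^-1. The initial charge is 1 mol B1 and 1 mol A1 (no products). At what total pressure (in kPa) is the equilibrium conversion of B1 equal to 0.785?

Take 1 mol B1 as basis and let X be its fractional conversion, so ξ = X.
Moles: n_B1 = 1 − X; n_A1 = 1 − X; n_B2 = X.
Total moles n_T = 2 − X.
Kp = p_B2 / (p_B1 p_A1) with p_i = (n_i/n_T)·P.
At X = 0.785: the mole-fraction product g(X) = Π y_i^ν_i = 20.63. Since Kp = g(X)·P^{-1}, P = (g/Kp)^(1/1) = (20.63/0.0426)^(1/1) = 484 kPa.

P = 484 kPa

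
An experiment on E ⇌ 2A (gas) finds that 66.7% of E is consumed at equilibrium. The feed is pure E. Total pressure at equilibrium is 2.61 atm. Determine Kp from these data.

Kp = 8.37 atm

Take 1 mol E as basis and let X be its fractional conversion, so ξ = X.
At extent ξ: n_E = 1 − X; n_A = 2X.
Total moles n_T = 1 + X.
At X = 0.667: n_E = 0.333, n_A = 1.33, n_T = 1.67.
p_i = (n_i/n_T)·P. Kp = p_A^2 / (p_E) = 8.37 atm.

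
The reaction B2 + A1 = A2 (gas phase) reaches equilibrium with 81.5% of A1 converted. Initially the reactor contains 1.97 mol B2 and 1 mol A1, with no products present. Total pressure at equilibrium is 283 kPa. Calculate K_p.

Take 1 mol A1 as basis and let X be its fractional conversion, so ξ = X.
Moles: n_B2 = 1.97 − X; n_A1 = 1 − X; n_A2 = X.
Summing: n_T = 2.97 − X.
At X = 0.815: n_B2 = 1.16, n_A1 = 0.185, n_A2 = 0.815, n_T = 2.16.
p_i = (n_i/n_T)·P. K_p = p_A2 / (p_B2 p_A1) = 0.029 kPa^-1.

K_p = 0.029 kPa^-1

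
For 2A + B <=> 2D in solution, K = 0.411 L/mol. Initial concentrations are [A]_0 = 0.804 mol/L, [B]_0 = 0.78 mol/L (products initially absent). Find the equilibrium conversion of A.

Let X = conversion of A; extent ξ = 0.804X/2 mol/L.
Concentrations: [A] = 0.804 − 0.804X; [B] = 0.78 − 0.402X; [D] = 0.804X.
K = [D]^2 / ([A]^2 [B]).
Solving K = 0.411 for X ∈ (0,1): X = 0.340.

X = 0.340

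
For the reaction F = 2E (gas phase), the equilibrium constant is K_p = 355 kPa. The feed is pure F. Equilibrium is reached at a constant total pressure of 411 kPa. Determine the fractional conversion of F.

Take 1 mol F as basis and let X be its fractional conversion, so ξ = X.
Species balance: n_F = 1 − X; n_E = 2X.
Summing: n_T = 1 + X.
Mole fractions y_i = n_i/n_T; K_p = p_E^2 / (p_F) with p_i = y_i·P.
Substituting and setting equal to 355 kPa gives a polynomial in X; the root in (0,1) is X = 0.421.

X = 0.421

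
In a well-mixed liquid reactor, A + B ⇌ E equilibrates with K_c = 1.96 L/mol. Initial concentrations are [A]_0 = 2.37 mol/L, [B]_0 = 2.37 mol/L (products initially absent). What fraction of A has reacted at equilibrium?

Let X = conversion of A; extent ξ = 2.37·X mol/L.
Concentrations: [A] = 2.37 − 2.37X; [B] = 2.37 − 2.37X; [E] = 2.37X.
K_c = [E] / ([A] [B]).
Setting equal to 1.96 and solving for X on (0,1) gives X = 0.631.

X = 0.631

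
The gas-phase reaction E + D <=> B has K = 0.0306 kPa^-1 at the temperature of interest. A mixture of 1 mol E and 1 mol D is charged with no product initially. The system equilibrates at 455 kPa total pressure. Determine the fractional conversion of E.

Basis: 1 mol E initially; let X = conversion of E. Extent ξ = X.
At extent ξ: n_E = 1 − X; n_D = 1 − X; n_B = X.
Summing: n_T = 2 − X.
y_i = n_i/n_T, p_i = y_i·P. K = p_B / (p_E p_D).
This yields a degree-2 equation in X; solving on (0,1), X = 0.741.

X = 0.741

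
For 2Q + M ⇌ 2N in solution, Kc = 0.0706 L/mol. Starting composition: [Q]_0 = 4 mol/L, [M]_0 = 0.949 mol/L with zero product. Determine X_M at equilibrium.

Let X = conversion of M; extent ξ = 0.949·X mol/L.
Concentrations: [Q] = 4 − 1.9X; [M] = 0.949 − 0.949X; [N] = 1.9X.
Kc = [N]^2 / ([Q]^2 [M]).
Solving Kc = 0.0706 for X ∈ (0,1): X = 0.361.

X = 0.361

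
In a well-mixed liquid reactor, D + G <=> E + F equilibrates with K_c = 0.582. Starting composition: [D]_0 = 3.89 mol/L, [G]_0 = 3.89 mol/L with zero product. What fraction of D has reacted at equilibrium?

Let X = conversion of D; extent ξ = 3.89·X mol/L.
Concentrations: [D] = 3.89 − 3.89X; [G] = 3.89 − 3.89X; [E] = 3.89X; [F] = 3.89X.
K_c = [E] [F] / ([D] [G]).
This equals 0.582 at X = 0.433 (the root in 0 < X < 1).

X = 0.433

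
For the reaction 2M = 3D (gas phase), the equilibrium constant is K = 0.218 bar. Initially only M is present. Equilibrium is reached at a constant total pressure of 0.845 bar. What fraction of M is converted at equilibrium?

X = 0.339

Basis: 1 mol M initially; let X = conversion of M. Extent ξ = 0.5X.
Moles: n_M = 1 − X; n_D = 1.5X.
Total moles n_T = 1 + 0.5X.
Mole fractions y_i = n_i/n_T; K = p_D^3 / (p_M^2) with p_i = y_i·P.
Setting this equal to 0.218 bar and taking the physical root (0 < X < 1) gives X = 0.339.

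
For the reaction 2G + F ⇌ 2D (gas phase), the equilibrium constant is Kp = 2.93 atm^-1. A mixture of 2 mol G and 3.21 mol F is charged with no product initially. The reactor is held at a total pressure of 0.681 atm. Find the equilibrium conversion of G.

X = 0.517

Let X = conversion of G (basis 2 mol G); extent of reaction ξ = X.
Moles: n_G = 2 − 2X; n_F = 3.21 − X; n_D = 2X.
Total moles n_T = 5.21 − X.
y_i = n_i/n_T, p_i = y_i·P. Kp = p_D^2 / (p_G^2 p_F).
Setting this equal to 2.93 atm^-1 and taking the physical root (0 < X < 1) gives X = 0.517.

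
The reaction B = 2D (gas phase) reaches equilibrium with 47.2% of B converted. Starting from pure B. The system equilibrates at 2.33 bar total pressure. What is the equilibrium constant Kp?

Take 1 mol B as basis and let X be its fractional conversion, so ξ = X.
Species balance: n_B = 1 − X; n_D = 2X.
Total moles n_T = 1 + X.
At X = 0.472: n_B = 0.528, n_D = 0.944, n_T = 1.47.
p_i = (n_i/n_T)·P. Kp = p_D^2 / (p_B) = 2.67 bar.

Kp = 2.67 bar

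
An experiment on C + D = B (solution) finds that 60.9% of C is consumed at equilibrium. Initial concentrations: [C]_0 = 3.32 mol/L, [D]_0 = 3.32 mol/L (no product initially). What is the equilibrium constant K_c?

Let X = conversion of C.
Concentrations: [C] = 3.32 − 3.32X; [D] = 3.32 − 3.32X; [B] = 3.32X.
At X = 0.609: [C] = 1.3, [D] = 1.3, [B] = 2.02.
K_c = [B] / ([C] [D]) = 1.2 L/mol.

K_c = 1.2 L/mol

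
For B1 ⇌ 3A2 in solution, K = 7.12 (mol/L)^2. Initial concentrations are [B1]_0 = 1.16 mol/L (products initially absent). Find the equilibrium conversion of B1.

Let X = conversion of B1; extent ξ = 1.16·X mol/L.
Concentrations: [B1] = 1.16 − 1.16X; [A2] = 3.48X.
K = [A2]^3 / ([B1]).
Setting equal to 7.12 and solving for X on (0,1) gives X = 0.470.

X = 0.470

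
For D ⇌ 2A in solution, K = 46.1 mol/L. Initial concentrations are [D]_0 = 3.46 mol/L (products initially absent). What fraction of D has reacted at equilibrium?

Let X = conversion of D; extent ξ = 3.46·X mol/L.
Concentrations: [D] = 3.46 − 3.46X; [A] = 6.92X.
K = [A]^2 / ([D]).
Solving K = 46.1 for X ∈ (0,1): X = 0.805.

X = 0.805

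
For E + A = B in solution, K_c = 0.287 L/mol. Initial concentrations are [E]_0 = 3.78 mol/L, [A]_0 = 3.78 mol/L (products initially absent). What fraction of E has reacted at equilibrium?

Let X = conversion of E; extent ξ = 3.78·X mol/L.
Concentrations: [E] = 3.78 − 3.78X; [A] = 3.78 − 3.78X; [B] = 3.78X.
K_c = [B] / ([E] [A]).
Setting equal to 0.287 and solving for X on (0,1) gives X = 0.396.

X = 0.396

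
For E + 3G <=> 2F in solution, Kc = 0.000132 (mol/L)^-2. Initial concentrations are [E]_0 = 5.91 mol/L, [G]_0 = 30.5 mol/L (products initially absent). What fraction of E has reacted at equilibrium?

X = 0.265

Let X = conversion of E; extent ξ = 5.91·X mol/L.
Concentrations: [E] = 5.91 − 5.91X; [G] = 30.5 − 17.7X; [F] = 11.8X.
Kc = [F]^2 / ([E] [G]^3).
Equating to 0.000132 (mol/L)^-2: the physical root is X = 0.265.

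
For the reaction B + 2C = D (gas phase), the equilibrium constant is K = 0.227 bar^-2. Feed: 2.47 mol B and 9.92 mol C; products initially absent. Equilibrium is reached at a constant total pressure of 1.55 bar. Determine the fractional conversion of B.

Let X = conversion of B (basis 2.47 mol B); extent of reaction ξ = 2.47X.
Species balance: n_B = 2.47 − 2.47X; n_C = 9.92 − 4.94X; n_D = 2.47X.
Summing: n_T = 12.4 − 4.94X.
Mole fractions y_i = n_i/n_T; K = p_D / (p_B p_C^2) with p_i = y_i·P.
Setting this equal to 0.227 bar^-2 and taking the physical root (0 < X < 1) gives X = 0.249.

X = 0.249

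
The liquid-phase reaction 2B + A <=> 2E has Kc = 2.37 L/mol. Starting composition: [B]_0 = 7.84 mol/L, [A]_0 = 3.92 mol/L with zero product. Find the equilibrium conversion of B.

Let X = conversion of B; extent ξ = 7.84X/2 mol/L.
Concentrations: [B] = 7.84 − 7.84X; [A] = 3.92 − 3.92X; [E] = 7.84X.
Kc = [E]^2 / ([B]^2 [A]).
Setting equal to 2.37 and solving for X on (0,1) gives X = 0.645.

X = 0.645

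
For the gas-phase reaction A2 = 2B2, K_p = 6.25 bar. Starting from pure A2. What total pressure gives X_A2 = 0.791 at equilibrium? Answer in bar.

P = 0.935 bar

Take 1 mol A2 as basis and let X be its fractional conversion, so ξ = X.
Moles: n_A2 = 1 − X; n_B2 = 2X.
Summing: n_T = 1 + X.
K_p = p_B2^2 / (p_A2) with p_i = (n_i/n_T)·P.
At X = 0.791: the mole-fraction product g(X) = Π y_i^ν_i = 6.686. Since K_p = g(X)·P^{1}, P = (K_p/g)^(1/1) = (6.25/6.686)^(1/1) = 0.935 bar.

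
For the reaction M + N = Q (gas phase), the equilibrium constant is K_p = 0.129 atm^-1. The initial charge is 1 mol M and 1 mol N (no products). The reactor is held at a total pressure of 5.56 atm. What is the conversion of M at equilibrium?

X = 0.237

Let X = conversion of M (basis 1 mol M); extent of reaction ξ = X.
Mole table: n_M = 1 − X; n_N = 1 − X; n_Q = X.
n_T = Σnᵢ = 2 − X.
With p_i = (n_i/n_T)P, K_p = p_Q / (p_M p_N).
This yields a degree-2 equation in X; solving on (0,1), X = 0.237.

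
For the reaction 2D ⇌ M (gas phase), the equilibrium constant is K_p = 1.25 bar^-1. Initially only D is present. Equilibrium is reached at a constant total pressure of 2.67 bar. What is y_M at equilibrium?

Take 1 mol D as basis and let X be its fractional conversion, so ξ = 0.5X.
Moles: n_D = 1 − X; n_M = 0.5X.
Total moles n_T = 1 − 0.5X.
Mole fractions y_i = n_i/n_T; K_p = p_M / (p_D^2) with p_i = y_i·P.
Equating to 1.25 bar^-1 and solving on 0 < X < 1: X = 0.736.
Then n_M = 0.368, n_T = 0.632, so y_M = 0.582.

y_M = 0.582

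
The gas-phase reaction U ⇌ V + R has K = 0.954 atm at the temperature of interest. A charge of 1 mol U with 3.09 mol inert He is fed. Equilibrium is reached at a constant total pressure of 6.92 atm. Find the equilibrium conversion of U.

Take 1 mol U as basis and let X be its fractional conversion, so ξ = X.
Species balance: n_U = 1 − X; n_V = X; n_R = X; n_I = 3.09 (inert).
Summing: n_T = 4.09 + X.
y_i = n_i/n_T, p_i = y_i·P. K = p_V p_R / (p_U).
This yields a degree-2 equation in X; solving on (0,1), X = 0.541.

X = 0.541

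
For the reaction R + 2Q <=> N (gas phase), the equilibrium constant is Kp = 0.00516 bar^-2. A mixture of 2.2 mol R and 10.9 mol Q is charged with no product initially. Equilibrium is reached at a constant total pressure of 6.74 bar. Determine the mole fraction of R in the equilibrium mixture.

Take 2.2 mol R as basis and let X be its fractional conversion, so ξ = 2.2X.
Moles: n_R = 2.2 − 2.2X; n_Q = 10.9 − 4.4X; n_N = 2.2X.
Summing: n_T = 13.1 − 4.4X.
y_i = n_i/n_T, p_i = y_i·P. Kp = p_N / (p_R p_Q^2).
Equating to 0.00516 bar^-2 and solving on 0 < X < 1: X = 0.137.
Then n_R = 1.9, n_T = 12.5, so y_R = 0.152.

y_R = 0.152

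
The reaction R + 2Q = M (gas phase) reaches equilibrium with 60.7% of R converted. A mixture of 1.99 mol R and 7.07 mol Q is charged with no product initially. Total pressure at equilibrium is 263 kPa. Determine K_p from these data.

Basis: 1.99 mol R initially; let X = conversion of R. Extent ξ = 1.99X.
Moles: n_R = 1.99 − 1.99X; n_Q = 7.07 − 3.98X; n_M = 1.99X.
Summing: n_T = 9.06 − 3.98X.
At X = 0.607: n_R = 0.782, n_Q = 4.65, n_M = 1.21, n_T = 6.64.
p_i = (n_i/n_T)·P. K_p = p_M / (p_R p_Q^2) = 4.55e-05 kPa^-2.

K_p = 4.55e-05 kPa^-2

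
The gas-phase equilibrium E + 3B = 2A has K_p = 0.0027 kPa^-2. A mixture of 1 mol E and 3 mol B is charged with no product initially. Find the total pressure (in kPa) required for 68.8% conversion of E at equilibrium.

P = 137 kPa

Let X = conversion of E (basis 1 mol E); extent of reaction ξ = X.
Mole table: n_E = 1 − X; n_B = 3 − 3X; n_A = 2X.
Total moles n_T = 4 − 2X.
K_p = p_A^2 / (p_E p_B^3) with p_i = (n_i/n_T)·P.
At X = 0.688: the mole-fraction product g(X) = Π y_i^ν_i = 50.95. Since K_p = g(X)·P^{-2}, P = (g/K_p)^(1/2) = (50.95/0.0027)^(1/2) = 137 kPa.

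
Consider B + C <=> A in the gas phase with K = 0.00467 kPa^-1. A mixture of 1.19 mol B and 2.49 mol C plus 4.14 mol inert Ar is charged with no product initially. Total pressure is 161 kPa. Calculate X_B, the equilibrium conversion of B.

X = 0.183

Let X = conversion of B (basis 1.19 mol B); extent of reaction ξ = 1.19X.
Species balance: n_B = 1.19 − 1.19X; n_C = 2.49 − 1.19X; n_A = 1.19X; n_I = 4.14 (inert).
Total moles n_T = 7.82 − 1.19X.
y_i = n_i/n_T, p_i = y_i·P. K = p_A / (p_B p_C).
Equating to 0.00467 kPa^-1 and solving on 0 < X < 1: X = 0.183.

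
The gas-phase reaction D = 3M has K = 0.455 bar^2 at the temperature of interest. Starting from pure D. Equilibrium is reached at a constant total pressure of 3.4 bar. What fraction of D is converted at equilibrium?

Take 1 mol D as basis and let X be its fractional conversion, so ξ = X.
Moles: n_D = 1 − X; n_M = 3X.
Summing: n_T = 1 + 2X.
With p_i = (n_i/n_T)P, K = p_M^3 / (p_D).
Substituting and setting equal to 0.455 bar^2 gives a polynomial in X; the root in (0,1) is X = 0.126.

X = 0.126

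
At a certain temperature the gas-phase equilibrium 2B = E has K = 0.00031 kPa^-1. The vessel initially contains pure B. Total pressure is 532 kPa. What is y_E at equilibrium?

y_E = 0.126

Take 1 mol B as basis and let X be its fractional conversion, so ξ = 0.5X.
Moles: n_B = 1 − X; n_E = 0.5X.
Total moles n_T = 1 − 0.5X.
With p_i = (n_i/n_T)P, K = p_E / (p_B^2).
This yields a degree-2 equation in X; solving on (0,1), X = 0.224.
Then n_E = 0.112, n_T = 0.888, so y_E = 0.126.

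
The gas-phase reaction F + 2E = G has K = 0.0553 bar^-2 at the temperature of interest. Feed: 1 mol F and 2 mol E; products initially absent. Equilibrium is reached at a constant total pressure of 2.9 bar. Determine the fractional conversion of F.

X = 0.155

Take 1 mol F as basis and let X be its fractional conversion, so ξ = X.
Species balance: n_F = 1 − X; n_E = 2 − 2X; n_G = X.
Total moles n_T = 3 − 2X.
With p_i = (n_i/n_T)P, K = p_G / (p_F p_E^2).
Substituting and setting equal to 0.0553 bar^-2 gives a polynomial in X; the root in (0,1) is X = 0.155.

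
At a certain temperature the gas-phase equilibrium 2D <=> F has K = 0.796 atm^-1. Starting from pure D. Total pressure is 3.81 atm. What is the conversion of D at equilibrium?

X = 0.724

Take 1 mol D as basis and let X be its fractional conversion, so ξ = 0.5X.
At extent ξ: n_D = 1 − X; n_F = 0.5X.
n_T = Σnᵢ = 1 − 0.5X.
With p_i = (n_i/n_T)P, K = p_F / (p_D^2).
Substituting and setting equal to 0.796 atm^-1 gives a polynomial in X; the root in (0,1) is X = 0.724.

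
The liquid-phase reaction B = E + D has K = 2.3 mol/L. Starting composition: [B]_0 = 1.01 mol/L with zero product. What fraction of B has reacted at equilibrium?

Let X = conversion of B; extent ξ = 1.01·X mol/L.
Concentrations: [B] = 1.01 − 1.01X; [E] = 1.01X; [D] = 1.01X.
K = [E] [D] / ([B]).
Solving K = 2.3 for X ∈ (0,1): X = 0.752.

X = 0.752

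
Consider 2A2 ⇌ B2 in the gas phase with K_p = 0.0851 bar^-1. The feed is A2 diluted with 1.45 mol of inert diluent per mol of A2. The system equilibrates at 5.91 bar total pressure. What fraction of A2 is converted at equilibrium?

Basis: 1 mol A2 initially; let X = conversion of A2. Extent ξ = 0.5X.
Moles: n_A2 = 1 − X; n_B2 = 0.5X; n_I = 1.45 (inert).
Summing: n_T = 2.45 − 0.5X.
Mole fractions y_i = n_i/n_T; K_p = p_B2 / (p_A2^2) with p_i = y_i·P.
Setting this equal to 0.0851 bar^-1 and taking the physical root (0 < X < 1) gives X = 0.246.

X = 0.246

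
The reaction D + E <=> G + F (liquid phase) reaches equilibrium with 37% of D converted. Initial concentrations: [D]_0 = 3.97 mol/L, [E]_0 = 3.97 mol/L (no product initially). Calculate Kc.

Kc = 0.345

Let X = conversion of D.
Concentrations: [D] = 3.97 − 3.97X; [E] = 3.97 − 3.97X; [G] = 3.97X; [F] = 3.97X.
At X = 0.37: [D] = 2.5, [E] = 2.5, [G] = 1.47, [F] = 1.47.
Kc = [G] [F] / ([D] [E]) = 0.345.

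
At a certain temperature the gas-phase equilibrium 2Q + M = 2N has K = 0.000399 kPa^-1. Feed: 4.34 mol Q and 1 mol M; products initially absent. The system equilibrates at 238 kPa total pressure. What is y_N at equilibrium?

y_N = 0.091

Let X = conversion of M (basis 1 mol M); extent of reaction ξ = X.
At extent ξ: n_Q = 4.34 − 2X; n_M = 1 − X; n_N = 2X.
n_T = Σnᵢ = 5.34 − X.
y_i = n_i/n_T, p_i = y_i·P. K = p_N^2 / (p_Q^2 p_M).
This yields a degree-3 equation in X; solving on (0,1), X = 0.232.
Then n_N = 0.463, n_T = 5.11, so y_N = 0.091.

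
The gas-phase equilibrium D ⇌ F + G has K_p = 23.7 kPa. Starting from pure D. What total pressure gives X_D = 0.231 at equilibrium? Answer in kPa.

P = 420 kPa

Take 1 mol D as basis and let X be its fractional conversion, so ξ = X.
Species balance: n_D = 1 − X; n_F = X; n_G = X.
Total moles n_T = 1 + X.
K_p = p_F p_G / (p_D) with p_i = (n_i/n_T)·P.
At X = 0.231: the mole-fraction product g(X) = Π y_i^ν_i = 0.05637. Since K_p = g(X)·P^{1}, P = (K_p/g)^(1/1) = (23.7/0.05637)^(1/1) = 420 kPa.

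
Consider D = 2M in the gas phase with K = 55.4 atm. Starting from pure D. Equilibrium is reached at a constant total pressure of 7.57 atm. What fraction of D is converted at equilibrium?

Let X = conversion of D (basis 1 mol D); extent of reaction ξ = X.
Mole table: n_D = 1 − X; n_M = 2X.
Summing: n_T = 1 + X.
With p_i = (n_i/n_T)P, K = p_M^2 / (p_D).
Setting this equal to 55.4 atm and taking the physical root (0 < X < 1) gives X = 0.804.

X = 0.804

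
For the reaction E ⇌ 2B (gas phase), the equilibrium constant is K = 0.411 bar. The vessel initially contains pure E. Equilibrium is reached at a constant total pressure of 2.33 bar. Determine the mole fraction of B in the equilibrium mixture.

y_B = 0.341

Take 1 mol E as basis and let X be its fractional conversion, so ξ = X.
Mole table: n_E = 1 − X; n_B = 2X.
Total moles n_T = 1 + X.
Mole fractions y_i = n_i/n_T; K = p_B^2 / (p_E) with p_i = y_i·P.
Substituting and setting equal to 0.411 bar gives a polynomial in X; the root in (0,1) is X = 0.206.
Then n_B = 0.411, n_T = 1.21, so y_B = 0.341.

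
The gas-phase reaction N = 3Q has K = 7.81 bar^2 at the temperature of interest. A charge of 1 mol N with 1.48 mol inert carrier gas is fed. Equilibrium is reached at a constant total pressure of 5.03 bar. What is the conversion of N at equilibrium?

X = 0.418

Basis: 1 mol N initially; let X = conversion of N. Extent ξ = X.
Moles: n_N = 1 − X; n_Q = 3X; n_I = 1.48 (inert).
n_T = Σnᵢ = 2.48 + 2X.
y_i = n_i/n_T, p_i = y_i·P. K = p_Q^3 / (p_N).
This yields a degree-3 equation in X; solving on (0,1), X = 0.418.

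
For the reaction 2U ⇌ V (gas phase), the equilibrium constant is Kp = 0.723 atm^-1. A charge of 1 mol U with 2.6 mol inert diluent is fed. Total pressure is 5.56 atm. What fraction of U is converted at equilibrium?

Let X = conversion of U (basis 1 mol U); extent of reaction ξ = 0.5X.
At extent ξ: n_U = 1 − X; n_V = 0.5X; n_I = 2.6 (inert).
Total moles n_T = 3.6 − 0.5X.
y_i = n_i/n_T, p_i = y_i·P. Kp = p_V / (p_U^2).
This yields a degree-2 equation in X; solving on (0,1), X = 0.531.

X = 0.531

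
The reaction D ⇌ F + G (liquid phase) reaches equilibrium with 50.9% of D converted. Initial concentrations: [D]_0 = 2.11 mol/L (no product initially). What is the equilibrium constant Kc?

Kc = 1.11 mol/L

Let X = conversion of D.
Concentrations: [D] = 2.11 − 2.11X; [F] = 2.11X; [G] = 2.11X.
At X = 0.509: [D] = 1.04, [F] = 1.07, [G] = 1.07.
Kc = [F] [G] / ([D]) = 1.11 mol/L.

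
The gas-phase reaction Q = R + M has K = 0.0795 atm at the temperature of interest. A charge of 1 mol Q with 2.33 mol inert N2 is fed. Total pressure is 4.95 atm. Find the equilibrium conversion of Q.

X = 0.212

Take 1 mol Q as basis and let X be its fractional conversion, so ξ = X.
Species balance: n_Q = 1 − X; n_R = X; n_M = X; n_I = 2.33 (inert).
Total moles n_T = 3.33 + X.
With p_i = (n_i/n_T)P, K = p_R p_M / (p_Q).
Equating to 0.0795 atm and solving on 0 < X < 1: X = 0.212.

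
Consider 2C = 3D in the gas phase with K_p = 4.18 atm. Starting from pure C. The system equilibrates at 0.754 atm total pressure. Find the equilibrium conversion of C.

X = 0.647

Basis: 1 mol C initially; let X = conversion of C. Extent ξ = 0.5X.
At extent ξ: n_C = 1 − X; n_D = 1.5X.
Total moles n_T = 1 + 0.5X.
y_i = n_i/n_T, p_i = y_i·P. K_p = p_D^3 / (p_C^2).
This yields a degree-3 equation in X; solving on (0,1), X = 0.647.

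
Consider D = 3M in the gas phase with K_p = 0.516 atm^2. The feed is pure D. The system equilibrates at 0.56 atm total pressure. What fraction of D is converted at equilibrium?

X = 0.496

Let X = conversion of D (basis 1 mol D); extent of reaction ξ = X.
Moles: n_D = 1 − X; n_M = 3X.
Summing: n_T = 1 + 2X.
Mole fractions y_i = n_i/n_T; K_p = p_M^3 / (p_D) with p_i = y_i·P.
This yields a degree-3 equation in X; solving on (0,1), X = 0.496.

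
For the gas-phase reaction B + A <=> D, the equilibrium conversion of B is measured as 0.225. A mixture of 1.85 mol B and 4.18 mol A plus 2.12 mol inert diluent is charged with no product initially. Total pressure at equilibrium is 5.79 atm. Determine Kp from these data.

Let X = conversion of B (basis 1.85 mol B); extent of reaction ξ = 1.85X.
Mole table: n_B = 1.85 − 1.85X; n_A = 4.18 − 1.85X; n_D = 1.85X; n_I = 2.12 (inert).
Total moles n_T = 8.15 − 1.85X.
At X = 0.225: n_B = 1.43, n_A = 3.76, n_D = 0.416, n_T = 7.73.
p_i = (n_i/n_T)·P. Kp = p_D / (p_B p_A) = 0.103 atm^-1.

Kp = 0.103 atm^-1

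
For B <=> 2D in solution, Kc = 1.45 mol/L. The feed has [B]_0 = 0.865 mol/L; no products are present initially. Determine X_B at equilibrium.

X = 0.471

Let X = conversion of B; extent ξ = 0.865·X mol/L.
Concentrations: [B] = 0.865 − 0.865X; [D] = 1.73X.
Kc = [D]^2 / ([B]).
Solving Kc = 1.45 for X ∈ (0,1): X = 0.471.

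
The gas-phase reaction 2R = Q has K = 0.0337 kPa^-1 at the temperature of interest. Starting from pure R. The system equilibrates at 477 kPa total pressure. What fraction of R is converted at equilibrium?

Basis: 1 mol R initially; let X = conversion of R. Extent ξ = 0.5X.
Species balance: n_R = 1 − X; n_Q = 0.5X.
Total moles n_T = 1 − 0.5X.
Mole fractions y_i = n_i/n_T; K = p_Q / (p_R^2) with p_i = y_i·P.
This yields a degree-2 equation in X; solving on (0,1), X = 0.876.

X = 0.876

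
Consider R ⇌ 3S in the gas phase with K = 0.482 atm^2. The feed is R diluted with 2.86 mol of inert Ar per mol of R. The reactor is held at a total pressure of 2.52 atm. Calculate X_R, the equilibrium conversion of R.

X = 0.337

Take 1 mol R as basis and let X be its fractional conversion, so ξ = X.
Moles: n_R = 1 − X; n_S = 3X; n_I = 2.86 (inert).
Total moles n_T = 3.86 + 2X.
y_i = n_i/n_T, p_i = y_i·P. K = p_S^3 / (p_R).
Setting this equal to 0.482 atm^2 and taking the physical root (0 < X < 1) gives X = 0.337.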